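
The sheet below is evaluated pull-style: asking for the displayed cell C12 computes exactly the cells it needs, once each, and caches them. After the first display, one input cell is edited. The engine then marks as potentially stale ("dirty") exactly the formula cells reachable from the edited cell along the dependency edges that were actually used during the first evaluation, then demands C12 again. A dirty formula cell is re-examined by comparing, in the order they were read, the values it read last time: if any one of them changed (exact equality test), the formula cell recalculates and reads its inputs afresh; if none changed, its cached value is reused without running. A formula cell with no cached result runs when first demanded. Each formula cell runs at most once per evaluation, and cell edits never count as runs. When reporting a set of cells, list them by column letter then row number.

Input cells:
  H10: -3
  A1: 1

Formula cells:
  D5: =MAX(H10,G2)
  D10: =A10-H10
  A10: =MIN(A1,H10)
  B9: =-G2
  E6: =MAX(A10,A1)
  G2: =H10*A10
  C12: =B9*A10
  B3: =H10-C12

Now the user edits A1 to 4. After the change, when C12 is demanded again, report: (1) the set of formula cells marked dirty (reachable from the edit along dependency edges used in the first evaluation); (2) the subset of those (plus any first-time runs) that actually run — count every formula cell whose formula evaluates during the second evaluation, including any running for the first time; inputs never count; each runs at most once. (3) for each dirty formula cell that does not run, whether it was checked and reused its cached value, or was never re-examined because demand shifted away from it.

First demand of the output computes:
  A10 = MIN(1, -3) = -3
  G2 = -3 * -3 = 9
  B9 = -(9) = -9
  C12 = -9 * -3 = 27

After the edit, cleaning proceeds:
  A10: a read changed (A1 1->4) — executes, giving -3 — identical to its old value.
  G2: dirty, but its reads are unchanged (H10 unchanged, A10 unchanged); cached 9 stands.
  B9: dirty, but its reads are unchanged (G2 unchanged); cached -9 stands.
  C12: dirty, but its reads are unchanged (B9 unchanged, A10 unchanged); cached 27 stands.

Note the absorption at A10: it re-runs yet its value is the same, leaving the output's value untouched.

The edit dirties: A10, B9, C12, G2.
1 formula cells run: A10.
Cache hits after checking: B9, C12, G2.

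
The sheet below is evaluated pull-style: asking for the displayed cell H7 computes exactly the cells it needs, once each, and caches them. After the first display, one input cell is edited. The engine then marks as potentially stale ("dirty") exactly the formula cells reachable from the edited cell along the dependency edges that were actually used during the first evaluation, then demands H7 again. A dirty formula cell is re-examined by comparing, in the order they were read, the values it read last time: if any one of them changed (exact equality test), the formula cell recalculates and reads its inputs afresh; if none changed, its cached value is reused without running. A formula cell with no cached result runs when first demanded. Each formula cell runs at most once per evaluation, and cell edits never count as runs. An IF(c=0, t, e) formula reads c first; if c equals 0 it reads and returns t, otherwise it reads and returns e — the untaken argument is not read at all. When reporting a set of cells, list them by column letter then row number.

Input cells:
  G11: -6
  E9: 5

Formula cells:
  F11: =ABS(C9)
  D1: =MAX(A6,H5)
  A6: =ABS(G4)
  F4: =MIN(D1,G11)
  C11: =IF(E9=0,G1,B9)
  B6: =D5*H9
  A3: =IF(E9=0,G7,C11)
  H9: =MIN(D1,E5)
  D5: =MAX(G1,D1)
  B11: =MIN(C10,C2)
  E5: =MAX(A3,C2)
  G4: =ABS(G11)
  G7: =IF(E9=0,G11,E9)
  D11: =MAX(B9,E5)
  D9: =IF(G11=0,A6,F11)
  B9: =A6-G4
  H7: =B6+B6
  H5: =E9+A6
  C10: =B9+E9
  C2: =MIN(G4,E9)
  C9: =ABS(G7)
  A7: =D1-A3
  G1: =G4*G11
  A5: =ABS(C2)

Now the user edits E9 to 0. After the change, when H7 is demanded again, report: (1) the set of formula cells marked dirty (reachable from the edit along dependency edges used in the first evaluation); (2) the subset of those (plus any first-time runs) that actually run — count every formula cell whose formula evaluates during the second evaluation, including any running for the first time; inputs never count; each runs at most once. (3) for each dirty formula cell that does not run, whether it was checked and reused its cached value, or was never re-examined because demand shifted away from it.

The edit dirties: A3, B6, C2, C11, D1, D5, E5, H5, H7, H9.
10 formula cells run: A3, B6, C2, D1, D5, E5, G7, H5, H7, H9.
Unvisited dirty nodes (no longer demanded): C11.
Note the branch switch — demand abandons C11, which is never re-examined.

First demand of the output computes:
  G4 = ABS(-6) = 6
  A6 = ABS(6) = 6
  B9 = 6 - 6 = 0
  C2 = MIN(6, 5) = 5
  G1 = 6 * -6 = -36
  C11 = IF(E9=0: E9=5 -> else branch B9) = 0
  A3 = IF(E9=0: E9=5 -> else branch C11) = 0
  E5 = MAX(0, 5) = 5
  H5 = 5 + 6 = 11
  D1 = MAX(6, 11) = 11
  D5 = MAX(-36, 11) = 11
  H9 = MIN(11, 5) = 5
  B6 = 11 * 5 = 55
  H7 = 55 + 55 = 110

After the edit, cleaning proceeds:
  C2: a read changed (E9 5->0) — executes, giving 0.
  C11: stays stale; no demand reaches it after the flip.
  G7: had never run; runs now, result -6.
  A3: a read changed (E9 5->0) — executes, giving -6.
  E5: a read changed (A3 0->-6; C2 5->0) — executes, giving 0.
  H5: a read changed (E9 5->0) — executes, giving 6.
  D1: a read changed (H5 11->6) — executes, giving 6.
  D5: a read changed (D1 11->6) — executes, giving 6.
  H9: a read changed (D1 11->6; E5 5->0) — executes, giving 0.
  B6: a read changed (D5 11->6; H9 5->0) — executes, giving 0.
  H7: a read changed (B6 55->0; B6 55->0) — executes, giving 0.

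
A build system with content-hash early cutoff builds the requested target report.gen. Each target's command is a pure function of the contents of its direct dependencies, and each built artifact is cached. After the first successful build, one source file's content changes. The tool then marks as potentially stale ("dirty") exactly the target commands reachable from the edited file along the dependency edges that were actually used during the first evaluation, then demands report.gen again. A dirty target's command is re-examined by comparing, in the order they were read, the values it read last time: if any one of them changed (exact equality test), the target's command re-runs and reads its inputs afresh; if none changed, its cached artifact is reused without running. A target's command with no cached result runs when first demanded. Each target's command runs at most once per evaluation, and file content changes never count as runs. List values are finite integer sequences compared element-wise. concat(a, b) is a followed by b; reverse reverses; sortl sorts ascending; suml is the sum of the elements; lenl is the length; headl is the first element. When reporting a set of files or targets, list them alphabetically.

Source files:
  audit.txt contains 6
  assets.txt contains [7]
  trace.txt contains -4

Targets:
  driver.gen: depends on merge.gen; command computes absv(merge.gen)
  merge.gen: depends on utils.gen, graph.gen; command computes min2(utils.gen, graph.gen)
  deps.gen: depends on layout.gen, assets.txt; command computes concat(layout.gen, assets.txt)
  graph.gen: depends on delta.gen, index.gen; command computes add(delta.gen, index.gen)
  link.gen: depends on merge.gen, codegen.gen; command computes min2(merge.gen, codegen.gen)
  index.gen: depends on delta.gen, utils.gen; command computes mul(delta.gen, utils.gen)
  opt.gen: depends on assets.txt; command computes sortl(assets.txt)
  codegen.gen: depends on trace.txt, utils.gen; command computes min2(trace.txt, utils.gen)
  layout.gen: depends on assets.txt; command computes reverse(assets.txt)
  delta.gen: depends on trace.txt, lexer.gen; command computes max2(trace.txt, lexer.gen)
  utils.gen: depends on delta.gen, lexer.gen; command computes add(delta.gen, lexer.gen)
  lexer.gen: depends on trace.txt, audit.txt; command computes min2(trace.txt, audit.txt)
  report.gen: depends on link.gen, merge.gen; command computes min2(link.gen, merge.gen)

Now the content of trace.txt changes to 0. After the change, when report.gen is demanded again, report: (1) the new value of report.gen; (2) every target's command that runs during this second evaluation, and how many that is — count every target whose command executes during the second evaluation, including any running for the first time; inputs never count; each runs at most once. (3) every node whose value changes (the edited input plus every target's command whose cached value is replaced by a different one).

First evaluation (everything demanded from the output):
  lexer.gen = min2(-4, 6) = -4
  delta.gen = max2(-4, -4) = -4
  utils.gen = add(-4, -4) = -8
  codegen.gen = min2(-4, -8) = -8
  index.gen = mul(-4, -8) = 32
  graph.gen = add(-4, 32) = 28
  merge.gen = min2(-8, 28) = -8
  link.gen = min2(-8, -8) = -8
  report.gen = min2(-8, -8) = -8

Propagation after the edit:
  lexer.gen: runs — trace.txt -4->0; result 0.
  delta.gen: runs — trace.txt -4->0; lexer.gen -4->0; result 0.
  utils.gen: runs — delta.gen -4->0; lexer.gen -4->0; result 0.
  codegen.gen: runs — trace.txt -4->0; utils.gen -8->0; result 0.
  index.gen: runs — delta.gen -4->0; utils.gen -8->0; result 0.
  graph.gen: runs — delta.gen -4->0; index.gen 32->0; result 0.
  merge.gen: runs — utils.gen -8->0; graph.gen 28->0; result 0.
  link.gen: runs — merge.gen -8->0; codegen.gen -8->0; result 0.
  report.gen: runs — link.gen -8->0; merge.gen -8->0; result 0.

New value of report.gen: 0.
Target commands that run: codegen.gen, delta.gen, graph.gen, index.gen, lexer.gen, link.gen, merge.gen, report.gen, utils.gen — 9 in total.
Values that change: codegen.gen, delta.gen, graph.gen, index.gen, lexer.gen, link.gen, merge.gen, report.gen, trace.txt, utils.gen.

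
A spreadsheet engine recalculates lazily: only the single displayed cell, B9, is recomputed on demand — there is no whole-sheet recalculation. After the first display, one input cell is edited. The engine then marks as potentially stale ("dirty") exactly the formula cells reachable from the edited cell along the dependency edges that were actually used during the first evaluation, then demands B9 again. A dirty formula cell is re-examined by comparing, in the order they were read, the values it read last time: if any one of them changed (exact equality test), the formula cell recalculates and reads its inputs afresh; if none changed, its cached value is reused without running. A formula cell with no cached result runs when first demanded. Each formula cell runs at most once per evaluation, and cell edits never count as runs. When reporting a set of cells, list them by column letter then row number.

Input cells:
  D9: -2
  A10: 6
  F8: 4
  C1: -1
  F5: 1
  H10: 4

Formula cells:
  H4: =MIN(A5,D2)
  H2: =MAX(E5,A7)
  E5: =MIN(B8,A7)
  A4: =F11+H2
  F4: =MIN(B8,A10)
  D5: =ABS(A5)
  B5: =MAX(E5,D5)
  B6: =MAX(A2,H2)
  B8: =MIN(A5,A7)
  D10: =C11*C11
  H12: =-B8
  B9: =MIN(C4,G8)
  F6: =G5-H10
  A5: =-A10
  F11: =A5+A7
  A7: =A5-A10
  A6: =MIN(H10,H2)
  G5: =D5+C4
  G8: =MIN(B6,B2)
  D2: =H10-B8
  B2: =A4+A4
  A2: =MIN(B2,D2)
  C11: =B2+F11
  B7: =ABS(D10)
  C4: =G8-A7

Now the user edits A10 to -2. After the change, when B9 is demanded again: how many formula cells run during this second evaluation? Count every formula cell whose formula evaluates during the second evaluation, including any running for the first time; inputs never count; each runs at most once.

Formula cells that run: A2, A4, A5, A7, B2, B6, B8, B9, C4, D2, E5, F11, G8, H2 — 14 in total.

First evaluation (everything demanded from the output):
  A5 = -(6) = -6
  A7 = -6 - 6 = -12
  B8 = MIN(-6, -12) = -12
  D2 = 4 - -12 = 16
  E5 = MIN(-12, -12) = -12
  F11 = -6 + -12 = -18
  H2 = MAX(-12, -12) = -12
  A4 = -18 + -12 = -30
  B2 = -30 + -30 = -60
  A2 = MIN(-60, 16) = -60
  B6 = MAX(-60, -12) = -12
  G8 = MIN(-12, -60) = -60
  C4 = -60 - -12 = -48
  B9 = MIN(-48, -60) = -60

Propagation after the edit:
  A5: runs — A10 6->-2; result 2.
  A7: runs — A5 -6->2; A10 6->-2; result 4.
  B8: runs — A5 -6->2; A7 -12->4; result 2.
  D2: runs — B8 -12->2; result 2.
  E5: runs — B8 -12->2; A7 -12->4; result 2.
  F11: runs — A5 -6->2; A7 -12->4; result 6.
  H2: runs — E5 -12->2; A7 -12->4; result 4.
  A4: runs — F11 -18->6; H2 -12->4; result 10.
  B2: runs — A4 -30->10; A4 -30->10; result 20.
  A2: runs — B2 -60->20; D2 16->2; result 2.
  B6: runs — A2 -60->2; H2 -12->4; result 4.
  G8: runs — B6 -12->4; B2 -60->20; result 4.
  C4: runs — G8 -60->4; A7 -12->4; result 0.
  B9: runs — C4 -48->0; G8 -60->4; result 0.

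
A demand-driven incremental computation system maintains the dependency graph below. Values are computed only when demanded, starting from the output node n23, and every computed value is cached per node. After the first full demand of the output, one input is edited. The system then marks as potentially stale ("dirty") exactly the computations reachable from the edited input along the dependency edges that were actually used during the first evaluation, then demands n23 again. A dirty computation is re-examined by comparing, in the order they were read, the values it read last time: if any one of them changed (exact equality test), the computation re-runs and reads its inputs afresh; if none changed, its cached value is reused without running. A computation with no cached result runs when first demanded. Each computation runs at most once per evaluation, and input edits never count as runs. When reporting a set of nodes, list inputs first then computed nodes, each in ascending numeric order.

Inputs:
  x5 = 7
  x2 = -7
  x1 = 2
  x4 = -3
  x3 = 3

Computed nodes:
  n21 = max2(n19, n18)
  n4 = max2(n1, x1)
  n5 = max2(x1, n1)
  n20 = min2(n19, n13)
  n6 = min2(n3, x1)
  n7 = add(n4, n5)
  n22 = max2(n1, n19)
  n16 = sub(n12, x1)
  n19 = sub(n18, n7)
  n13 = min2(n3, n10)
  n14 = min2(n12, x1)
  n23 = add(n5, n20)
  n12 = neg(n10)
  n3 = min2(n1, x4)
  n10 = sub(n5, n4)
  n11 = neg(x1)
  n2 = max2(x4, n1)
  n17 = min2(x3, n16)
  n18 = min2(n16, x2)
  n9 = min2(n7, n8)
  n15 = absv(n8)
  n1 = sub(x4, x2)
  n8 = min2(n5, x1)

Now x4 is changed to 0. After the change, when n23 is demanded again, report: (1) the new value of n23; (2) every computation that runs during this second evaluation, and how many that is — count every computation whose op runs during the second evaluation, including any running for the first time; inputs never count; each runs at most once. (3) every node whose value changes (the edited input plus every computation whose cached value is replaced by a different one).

New value of n23: -14.
Computations that run: n1, n3, n4, n5, n7, n10, n13, n19, n20, n23 — 10 in total.
Values that change: x4, n1, n3, n4, n5, n7, n13, n19, n20, n23.
Key observation: the cutoff stops propagation at n12 — its inputs' values are unchanged, so it reuses its cache.

First evaluation (everything demanded from the output):
  n1 = sub(-3, -7) = 4
  n3 = min2(4, -3) = -3
  n4 = max2(4, 2) = 4
  n5 = max2(2, 4) = 4
  n7 = add(4, 4) = 8
  n10 = sub(4, 4) = 0
  n12 = neg(0) = 0
  n13 = min2(-3, 0) = -3
  n16 = sub(0, 2) = -2
  n18 = min2(-2, -7) = -7
  n19 = sub(-7, 8) = -15
  n20 = min2(-15, -3) = -15
  n23 = add(4, -15) = -11

Propagation after the edit:
  n1: runs — x4 -3->0; result 7.
  n3: runs — n1 4->7; x4 -3->0; result 0.
  n4: runs — n1 4->7; result 7.
  n5: runs — n1 4->7; result 7.
  n7: runs — n4 4->7; n5 4->7; result 14.
  n10: runs — n5 4->7; n4 4->7; result 0 (same value as before).
  n12: checked — values it read are unchanged (n10 unchanged); reused cached 0 without running.
  n13: runs — n3 -3->0; result 0.
  n16: checked — values it read are unchanged (n12 unchanged, x1 unchanged); reused cached -2 without running.
  n18: checked — values it read are unchanged (n16 unchanged, x2 unchanged); reused cached -7 without running.
  n19: runs — n7 8->14; result -21.
  n20: runs — n19 -15->-21; n13 -3->0; result -21.
  n23: runs — n5 4->7; n20 -15->-21; result -14.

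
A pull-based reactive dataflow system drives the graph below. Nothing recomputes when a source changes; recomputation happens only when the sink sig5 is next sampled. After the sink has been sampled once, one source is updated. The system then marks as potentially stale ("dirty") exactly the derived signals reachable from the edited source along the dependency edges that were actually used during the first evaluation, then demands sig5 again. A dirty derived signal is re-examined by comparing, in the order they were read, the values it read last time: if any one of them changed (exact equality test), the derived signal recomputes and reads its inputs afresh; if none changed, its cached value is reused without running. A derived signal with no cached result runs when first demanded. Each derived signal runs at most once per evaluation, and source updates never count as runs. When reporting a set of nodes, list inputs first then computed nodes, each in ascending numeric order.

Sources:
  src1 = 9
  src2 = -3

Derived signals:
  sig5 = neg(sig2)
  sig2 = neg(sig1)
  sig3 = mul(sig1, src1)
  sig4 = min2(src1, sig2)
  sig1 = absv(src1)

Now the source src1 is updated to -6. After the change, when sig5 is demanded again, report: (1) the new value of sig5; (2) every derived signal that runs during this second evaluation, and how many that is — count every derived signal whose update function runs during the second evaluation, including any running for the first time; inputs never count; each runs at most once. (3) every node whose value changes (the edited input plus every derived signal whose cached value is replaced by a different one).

First evaluation (everything demanded from the output):
  sig1 = absv(9) = 9
  sig2 = neg(9) = -9
  sig5 = neg(-9) = 9

Propagation after the edit:
  sig1: runs — src1 9->-6; result 6.
  sig2: runs — sig1 9->6; result -6.
  sig5: runs — sig2 -9->-6; result 6.

New value of sig5: 6.
Derived signals that run: sig1, sig2, sig5 — 3 in total.
Values that change: src1, sig1, sig2, sig5.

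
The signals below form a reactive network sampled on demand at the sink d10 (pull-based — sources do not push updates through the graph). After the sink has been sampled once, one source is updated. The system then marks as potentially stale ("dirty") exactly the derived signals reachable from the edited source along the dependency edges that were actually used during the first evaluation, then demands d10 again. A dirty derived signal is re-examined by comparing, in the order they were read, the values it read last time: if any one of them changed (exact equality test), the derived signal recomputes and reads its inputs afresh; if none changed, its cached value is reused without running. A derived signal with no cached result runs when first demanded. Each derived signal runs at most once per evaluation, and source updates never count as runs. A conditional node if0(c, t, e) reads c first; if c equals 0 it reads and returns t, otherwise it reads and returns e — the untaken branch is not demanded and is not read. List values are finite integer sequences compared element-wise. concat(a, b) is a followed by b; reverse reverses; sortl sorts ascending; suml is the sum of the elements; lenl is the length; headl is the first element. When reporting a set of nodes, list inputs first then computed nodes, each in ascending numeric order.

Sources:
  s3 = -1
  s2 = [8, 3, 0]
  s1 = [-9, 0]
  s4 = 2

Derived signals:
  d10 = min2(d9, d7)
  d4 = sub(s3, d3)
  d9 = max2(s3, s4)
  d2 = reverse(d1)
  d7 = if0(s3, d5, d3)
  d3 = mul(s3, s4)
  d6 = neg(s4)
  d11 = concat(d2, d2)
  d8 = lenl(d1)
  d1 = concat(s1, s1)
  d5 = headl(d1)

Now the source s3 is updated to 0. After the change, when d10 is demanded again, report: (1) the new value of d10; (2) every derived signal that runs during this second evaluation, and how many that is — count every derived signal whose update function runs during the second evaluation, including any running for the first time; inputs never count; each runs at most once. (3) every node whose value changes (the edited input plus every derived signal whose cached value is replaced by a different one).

Initial pass — values computed on the first demand:
  d3 = mul(-1, 2) = -2
  d7 = if0(s3=-1 -> else branch d3) = -2
  d9 = max2(-1, 2) = 2
  d10 = min2(2, -2) = -2

Second demand — change propagation:
  d1: newly demanded (no cache) — executes and yields [-9, 0, -9, 0].
  d3: dirty yet unreached — the second evaluation never asks for it.
  d5: newly demanded (no cache) — executes and yields -9.
  d7: re-runs because s3 -1->0; new result -9.
  d9: re-runs because s3 -1->0; new result 2 (unchanged).
  d10: re-runs because d7 -2->-9; new result -9.

The important point: the flipped condition redirects demand; d3 is left stale, never re-checked.

d10 now evaluates to -9.
Run set: d1, d5, d7, d9, d10 (5 run).
Changed values: s3, d7, d10.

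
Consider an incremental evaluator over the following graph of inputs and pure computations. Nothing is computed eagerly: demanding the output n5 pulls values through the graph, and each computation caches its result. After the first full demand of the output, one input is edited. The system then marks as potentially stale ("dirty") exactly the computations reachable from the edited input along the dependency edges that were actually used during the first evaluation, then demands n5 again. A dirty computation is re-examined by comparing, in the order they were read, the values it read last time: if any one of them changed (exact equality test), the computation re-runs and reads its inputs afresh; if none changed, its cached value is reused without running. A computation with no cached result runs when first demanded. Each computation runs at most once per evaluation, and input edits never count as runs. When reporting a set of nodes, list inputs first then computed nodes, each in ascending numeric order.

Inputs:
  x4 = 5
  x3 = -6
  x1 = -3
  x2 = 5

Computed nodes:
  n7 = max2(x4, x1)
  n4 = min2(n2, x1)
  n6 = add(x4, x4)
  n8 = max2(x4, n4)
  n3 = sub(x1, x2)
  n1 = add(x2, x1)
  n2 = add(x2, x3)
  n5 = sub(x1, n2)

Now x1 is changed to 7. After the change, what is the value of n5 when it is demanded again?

n5 now evaluates to 8.

Initial pass — values computed on the first demand:
  n2 = add(5, -6) = -1
  n5 = sub(-3, -1) = -2

Second demand — change propagation:
  n5: re-runs because x1 -3->7; new result 8.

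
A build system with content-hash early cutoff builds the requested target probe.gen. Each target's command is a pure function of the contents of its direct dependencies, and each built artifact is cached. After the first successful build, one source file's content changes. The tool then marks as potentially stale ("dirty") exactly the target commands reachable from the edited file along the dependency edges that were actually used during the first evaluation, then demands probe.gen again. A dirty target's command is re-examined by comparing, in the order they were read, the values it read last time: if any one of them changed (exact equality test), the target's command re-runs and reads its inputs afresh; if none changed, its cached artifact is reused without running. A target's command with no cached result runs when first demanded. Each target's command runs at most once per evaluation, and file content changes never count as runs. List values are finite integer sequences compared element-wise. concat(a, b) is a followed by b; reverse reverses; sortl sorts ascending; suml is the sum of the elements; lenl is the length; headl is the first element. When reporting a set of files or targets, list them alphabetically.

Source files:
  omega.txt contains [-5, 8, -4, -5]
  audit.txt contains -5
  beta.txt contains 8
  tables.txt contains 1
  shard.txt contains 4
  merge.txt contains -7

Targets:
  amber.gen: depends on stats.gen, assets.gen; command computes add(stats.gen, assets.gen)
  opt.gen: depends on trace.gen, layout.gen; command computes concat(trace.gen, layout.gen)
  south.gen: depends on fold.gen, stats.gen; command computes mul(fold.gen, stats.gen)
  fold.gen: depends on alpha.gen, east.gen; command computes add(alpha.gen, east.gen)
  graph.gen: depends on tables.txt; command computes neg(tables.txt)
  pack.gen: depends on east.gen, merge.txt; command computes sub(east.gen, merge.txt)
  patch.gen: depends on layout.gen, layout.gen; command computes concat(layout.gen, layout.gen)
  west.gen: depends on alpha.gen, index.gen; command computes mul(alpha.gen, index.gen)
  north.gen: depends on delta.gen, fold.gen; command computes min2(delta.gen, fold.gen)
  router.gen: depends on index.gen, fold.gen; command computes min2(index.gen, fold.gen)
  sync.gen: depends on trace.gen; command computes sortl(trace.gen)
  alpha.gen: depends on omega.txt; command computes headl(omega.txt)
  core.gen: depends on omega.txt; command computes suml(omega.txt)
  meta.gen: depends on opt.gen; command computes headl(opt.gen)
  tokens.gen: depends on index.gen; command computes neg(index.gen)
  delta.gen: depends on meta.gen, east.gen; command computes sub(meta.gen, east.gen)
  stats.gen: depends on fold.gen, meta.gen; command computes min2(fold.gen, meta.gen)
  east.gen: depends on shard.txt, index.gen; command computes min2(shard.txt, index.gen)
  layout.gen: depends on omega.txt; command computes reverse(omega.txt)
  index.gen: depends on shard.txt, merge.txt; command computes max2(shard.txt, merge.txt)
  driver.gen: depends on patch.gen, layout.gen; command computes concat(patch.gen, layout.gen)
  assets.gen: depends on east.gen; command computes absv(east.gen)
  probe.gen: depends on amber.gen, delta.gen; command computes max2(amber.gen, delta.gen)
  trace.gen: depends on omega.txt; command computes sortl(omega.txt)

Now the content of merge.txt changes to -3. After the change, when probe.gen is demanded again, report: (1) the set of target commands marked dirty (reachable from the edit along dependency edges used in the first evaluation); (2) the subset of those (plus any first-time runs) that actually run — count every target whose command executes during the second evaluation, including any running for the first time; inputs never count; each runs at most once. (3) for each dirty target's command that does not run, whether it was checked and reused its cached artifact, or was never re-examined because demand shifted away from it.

Marked dirty: amber.gen, assets.gen, delta.gen, east.gen, fold.gen, index.gen, probe.gen, stats.gen.
Target commands that run: index.gen — 1 in total.
Checked but reused from cache: amber.gen, assets.gen, delta.gen, east.gen, fold.gen, probe.gen, stats.gen.
Key observation: the change is absorbed at index.gen — it re-runs but produces the same value, and the output's value is unchanged.

First evaluation (everything demanded from the output):
  alpha.gen = headl([-5, 8, -4, -5]) = -5
  index.gen = max2(4, -7) = 4
  east.gen = min2(4, 4) = 4
  assets.gen = absv(4) = 4
  fold.gen = add(-5, 4) = -1
  layout.gen = reverse([-5, 8, -4, -5]) = [-5, -4, 8, -5]
  trace.gen = sortl([-5, 8, -4, -5]) = [-5, -5, -4, 8]
  opt.gen = concat([-5, -5, -4, 8], [-5, -4, 8, -5]) = [-5, -5, -4, 8, -5, -4, 8, -5]
  meta.gen = headl([-5, -5, -4, 8, -5, -4, 8, -5]) = -5
  delta.gen = sub(-5, 4) = -9
  stats.gen = min2(-1, -5) = -5
  amber.gen = add(-5, 4) = -1
  probe.gen = max2(-1, -9) = -1

Propagation after the edit:
  index.gen: runs — merge.txt -7->-3; result 4 (same value as before).
  east.gen: checked — values it read are unchanged (shard.txt unchanged, index.gen unchanged); reused cached 4 without running.
  assets.gen: checked — values it read are unchanged (east.gen unchanged); reused cached 4 without running.
  delta.gen: checked — values it read are unchanged (meta.gen unchanged, east.gen unchanged); reused cached -9 without running.
  fold.gen: checked — values it read are unchanged (alpha.gen unchanged, east.gen unchanged); reused cached -1 without running.
  stats.gen: checked — values it read are unchanged (fold.gen unchanged, meta.gen unchanged); reused cached -5 without running.
  amber.gen: checked — values it read are unchanged (stats.gen unchanged, assets.gen unchanged); reused cached -1 without running.
  probe.gen: checked — values it read are unchanged (amber.gen unchanged, delta.gen unchanged); reused cached -1 without running.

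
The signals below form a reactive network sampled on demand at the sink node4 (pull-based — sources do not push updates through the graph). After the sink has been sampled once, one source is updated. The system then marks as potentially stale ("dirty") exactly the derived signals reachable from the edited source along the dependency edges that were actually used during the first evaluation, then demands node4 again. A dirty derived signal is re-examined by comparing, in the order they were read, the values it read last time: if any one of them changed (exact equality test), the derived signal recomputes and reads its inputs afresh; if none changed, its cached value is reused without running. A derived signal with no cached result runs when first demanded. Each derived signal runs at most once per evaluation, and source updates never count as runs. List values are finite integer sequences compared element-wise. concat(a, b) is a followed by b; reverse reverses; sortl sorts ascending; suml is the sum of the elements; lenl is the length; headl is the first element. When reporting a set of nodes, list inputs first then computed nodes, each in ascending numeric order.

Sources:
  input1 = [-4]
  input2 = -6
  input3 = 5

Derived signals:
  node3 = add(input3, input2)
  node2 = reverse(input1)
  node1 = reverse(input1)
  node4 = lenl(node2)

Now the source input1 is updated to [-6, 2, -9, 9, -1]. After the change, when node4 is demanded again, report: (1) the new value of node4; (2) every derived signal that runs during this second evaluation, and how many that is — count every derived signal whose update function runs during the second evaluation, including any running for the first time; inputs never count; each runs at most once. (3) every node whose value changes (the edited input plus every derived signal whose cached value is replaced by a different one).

node4 now evaluates to 5.
Run set: node2, node4 (2 run).
Changed values: input1, node2, node4.

Initial pass — values computed on the first demand:
  node2 = reverse([-4]) = [-4]
  node4 = lenl([-4]) = 1

Second demand — change propagation:
  node2: re-runs because input1 [-4]->[-6, 2, -9, 9, -1]; new result [-1, 9, -9, 2, -6].
  node4: re-runs because node2 [-4]->[-1, 9, -9, 2, -6]; new result 5.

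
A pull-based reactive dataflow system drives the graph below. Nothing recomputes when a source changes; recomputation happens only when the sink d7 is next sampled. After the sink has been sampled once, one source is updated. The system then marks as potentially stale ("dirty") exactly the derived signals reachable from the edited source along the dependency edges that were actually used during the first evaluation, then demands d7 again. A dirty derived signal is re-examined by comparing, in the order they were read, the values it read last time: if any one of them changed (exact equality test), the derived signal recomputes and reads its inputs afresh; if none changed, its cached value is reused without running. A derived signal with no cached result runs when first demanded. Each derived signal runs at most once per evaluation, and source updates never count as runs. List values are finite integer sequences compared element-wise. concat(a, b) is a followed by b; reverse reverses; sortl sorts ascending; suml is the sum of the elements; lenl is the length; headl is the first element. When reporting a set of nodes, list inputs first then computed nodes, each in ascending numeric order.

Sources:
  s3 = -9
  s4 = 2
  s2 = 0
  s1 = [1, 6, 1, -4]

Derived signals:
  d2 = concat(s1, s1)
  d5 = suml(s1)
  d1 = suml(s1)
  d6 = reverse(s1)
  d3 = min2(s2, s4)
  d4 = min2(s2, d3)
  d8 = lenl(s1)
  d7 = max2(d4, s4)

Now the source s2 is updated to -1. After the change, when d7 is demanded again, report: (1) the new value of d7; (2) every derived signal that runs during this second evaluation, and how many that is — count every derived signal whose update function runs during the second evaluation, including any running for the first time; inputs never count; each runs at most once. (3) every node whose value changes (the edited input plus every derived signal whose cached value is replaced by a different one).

New value of d7: 2.
Derived signals that run: d3, d4, d7 — 3 in total.
Values that change: s2, d3, d4.

First evaluation (everything demanded from the output):
  d3 = min2(0, 2) = 0
  d4 = min2(0, 0) = 0
  d7 = max2(0, 2) = 2

Propagation after the edit:
  d3: runs — s2 0->-1; result -1.
  d4: runs — s2 0->-1; d3 0->-1; result -1.
  d7: runs — d4 0->-1; result 2 (same value as before).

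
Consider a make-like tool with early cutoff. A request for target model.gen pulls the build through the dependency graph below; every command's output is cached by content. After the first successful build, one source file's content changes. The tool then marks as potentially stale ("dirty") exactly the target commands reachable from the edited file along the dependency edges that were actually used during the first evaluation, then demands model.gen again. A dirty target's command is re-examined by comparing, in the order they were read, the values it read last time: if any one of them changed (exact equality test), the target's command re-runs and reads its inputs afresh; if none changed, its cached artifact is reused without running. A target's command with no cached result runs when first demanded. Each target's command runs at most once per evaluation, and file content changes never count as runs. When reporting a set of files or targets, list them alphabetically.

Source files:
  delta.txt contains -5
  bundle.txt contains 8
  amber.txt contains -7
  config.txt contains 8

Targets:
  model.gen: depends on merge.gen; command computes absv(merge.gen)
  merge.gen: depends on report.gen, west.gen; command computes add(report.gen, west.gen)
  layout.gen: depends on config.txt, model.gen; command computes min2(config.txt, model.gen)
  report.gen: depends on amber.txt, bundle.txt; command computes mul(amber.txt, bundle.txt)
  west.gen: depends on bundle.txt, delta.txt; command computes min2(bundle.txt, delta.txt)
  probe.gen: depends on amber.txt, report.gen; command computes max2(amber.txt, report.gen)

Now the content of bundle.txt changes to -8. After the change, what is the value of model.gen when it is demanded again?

Demanding model.gen again yields 48.

First demand of the output computes:
  report.gen = mul(-7, 8) = -56
  west.gen = min2(8, -5) = -5
  merge.gen = add(-56, -5) = -61
  model.gen = absv(-61) = 61

After the edit, cleaning proceeds:
  report.gen: a read changed (bundle.txt 8->-8) — executes, giving 56.
  west.gen: a read changed (bundle.txt 8->-8) — executes, giving -8.
  merge.gen: a read changed (report.gen -56->56; west.gen -5->-8) — executes, giving 48.
  model.gen: a read changed (merge.gen -61->48) — executes, giving 48.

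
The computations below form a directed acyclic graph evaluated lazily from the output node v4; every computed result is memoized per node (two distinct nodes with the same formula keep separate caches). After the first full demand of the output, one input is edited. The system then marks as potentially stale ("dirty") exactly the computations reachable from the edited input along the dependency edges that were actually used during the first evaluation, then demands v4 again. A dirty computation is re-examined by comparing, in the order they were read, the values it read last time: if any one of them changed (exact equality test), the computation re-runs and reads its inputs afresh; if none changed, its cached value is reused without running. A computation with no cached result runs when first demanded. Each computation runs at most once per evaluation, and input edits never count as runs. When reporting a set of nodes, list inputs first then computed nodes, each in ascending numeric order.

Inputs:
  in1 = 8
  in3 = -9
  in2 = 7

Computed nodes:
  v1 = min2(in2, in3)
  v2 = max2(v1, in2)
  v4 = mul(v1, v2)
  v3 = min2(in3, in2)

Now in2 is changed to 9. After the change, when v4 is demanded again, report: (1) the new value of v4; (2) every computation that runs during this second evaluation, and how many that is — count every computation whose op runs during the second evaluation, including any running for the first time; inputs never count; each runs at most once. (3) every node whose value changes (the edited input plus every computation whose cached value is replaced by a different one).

Demanding v4 again yields -81.
3 computations run: v1, v2, v4.
The nodes whose values change: in2, v2, v4.

First demand of the output computes:
  v1 = min2(7, -9) = -9
  v2 = max2(-9, 7) = 7
  v4 = mul(-9, 7) = -63

After the edit, cleaning proceeds:
  v1: a read changed (in2 7->9) — executes, giving -9 — identical to its old value.
  v2: a read changed (in2 7->9) — executes, giving 9.
  v4: a read changed (v2 7->9) — executes, giving -81.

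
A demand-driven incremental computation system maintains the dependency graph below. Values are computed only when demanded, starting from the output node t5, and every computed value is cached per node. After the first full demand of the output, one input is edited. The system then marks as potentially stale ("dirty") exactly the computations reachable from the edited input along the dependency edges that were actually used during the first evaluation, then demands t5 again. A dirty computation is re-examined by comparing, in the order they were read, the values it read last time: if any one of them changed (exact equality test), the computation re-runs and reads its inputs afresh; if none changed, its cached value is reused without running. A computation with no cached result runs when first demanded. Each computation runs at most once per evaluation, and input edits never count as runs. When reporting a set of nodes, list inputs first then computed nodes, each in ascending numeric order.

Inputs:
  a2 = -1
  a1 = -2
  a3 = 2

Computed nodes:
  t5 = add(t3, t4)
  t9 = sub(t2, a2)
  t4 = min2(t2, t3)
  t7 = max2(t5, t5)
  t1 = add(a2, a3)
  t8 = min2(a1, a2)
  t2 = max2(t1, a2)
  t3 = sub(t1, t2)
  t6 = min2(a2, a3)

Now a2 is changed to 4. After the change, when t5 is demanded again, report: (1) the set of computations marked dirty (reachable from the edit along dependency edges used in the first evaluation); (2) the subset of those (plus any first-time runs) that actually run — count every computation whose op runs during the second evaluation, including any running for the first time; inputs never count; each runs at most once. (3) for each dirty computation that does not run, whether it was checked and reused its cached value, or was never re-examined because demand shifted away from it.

Marked dirty: t1, t2, t3, t4, t5.
Computations that run: t1, t2, t3, t4 — 4 in total.
Checked but reused from cache: t5.
Key observation: the cutoff stops propagation at t5 — its inputs' values are unchanged, so it reuses its cache.

First evaluation (everything demanded from the output):
  t1 = add(-1, 2) = 1
  t2 = max2(1, -1) = 1
  t3 = sub(1, 1) = 0
  t4 = min2(1, 0) = 0
  t5 = add(0, 0) = 0

Propagation after the edit:
  t1: runs — a2 -1->4; result 6.
  t2: runs — t1 1->6; a2 -1->4; result 6.
  t3: runs — t1 1->6; t2 1->6; result 0 (same value as before).
  t4: runs — t2 1->6; result 0 (same value as before).
  t5: checked — values it read are unchanged (t3 unchanged, t4 unchanged); reused cached 0 without running.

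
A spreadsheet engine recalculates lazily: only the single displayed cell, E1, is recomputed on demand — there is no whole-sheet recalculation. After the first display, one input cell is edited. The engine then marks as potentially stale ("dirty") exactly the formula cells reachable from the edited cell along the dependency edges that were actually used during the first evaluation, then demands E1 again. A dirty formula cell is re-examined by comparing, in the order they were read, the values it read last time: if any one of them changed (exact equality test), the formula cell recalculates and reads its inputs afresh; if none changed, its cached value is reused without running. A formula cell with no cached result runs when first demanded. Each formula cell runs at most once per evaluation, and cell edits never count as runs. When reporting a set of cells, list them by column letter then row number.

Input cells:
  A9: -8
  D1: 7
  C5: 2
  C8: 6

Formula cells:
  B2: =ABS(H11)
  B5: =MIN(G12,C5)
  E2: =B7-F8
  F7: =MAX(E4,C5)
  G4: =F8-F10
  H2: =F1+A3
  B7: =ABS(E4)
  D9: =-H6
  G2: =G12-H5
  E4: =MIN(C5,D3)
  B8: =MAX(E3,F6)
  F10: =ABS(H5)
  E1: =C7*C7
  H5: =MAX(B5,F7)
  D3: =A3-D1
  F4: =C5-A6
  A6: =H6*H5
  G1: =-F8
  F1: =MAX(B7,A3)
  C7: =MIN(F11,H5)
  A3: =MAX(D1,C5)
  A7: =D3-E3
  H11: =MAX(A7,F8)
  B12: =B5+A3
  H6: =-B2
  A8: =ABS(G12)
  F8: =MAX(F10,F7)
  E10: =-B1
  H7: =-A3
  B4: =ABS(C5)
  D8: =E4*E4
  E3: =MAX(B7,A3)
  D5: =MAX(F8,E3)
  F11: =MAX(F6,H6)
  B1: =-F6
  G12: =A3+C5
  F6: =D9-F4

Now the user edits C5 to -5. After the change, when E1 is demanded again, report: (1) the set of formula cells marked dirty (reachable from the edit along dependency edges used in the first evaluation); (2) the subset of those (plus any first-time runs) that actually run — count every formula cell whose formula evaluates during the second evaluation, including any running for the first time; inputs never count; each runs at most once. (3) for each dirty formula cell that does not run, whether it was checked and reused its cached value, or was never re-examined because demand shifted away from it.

Marked dirty: A3, A6, A7, B2, B5, B7, C7, D3, D9, E1, E3, E4, F4, F6, F7, F8, F10, F11, G12, H5, H6, H11.
Formula cells that run: A3, A6, B2, B5, B7, C7, D9, E1, E3, E4, F4, F6, F7, F8, F10, F11, G12, H5, H6, H11 — 20 in total.
Checked but reused from cache: A7, D3.
Key observation: the cutoff stops propagation at D3 — its inputs' values are unchanged, so it reuses its cache.

First evaluation (everything demanded from the output):
  A3 = MAX(7, 2) = 7
  D3 = 7 - 7 = 0
  E4 = MIN(2, 0) = 0
  B7 = ABS(0) = 0
  E3 = MAX(0, 7) = 7
  A7 = 0 - 7 = -7
  F7 = MAX(0, 2) = 2
  G12 = 7 + 2 = 9
  B5 = MIN(9, 2) = 2
  H5 = MAX(2, 2) = 2
  F10 = ABS(2) = 2
  F8 = MAX(2, 2) = 2
  H11 = MAX(-7, 2) = 2
  B2 = ABS(2) = 2
  H6 = -(2) = -2
  A6 = -2 * 2 = -4
  D9 = -(-2) = 2
  F4 = 2 - -4 = 6
  F6 = 2 - 6 = -4
  F11 = MAX(-4, -2) = -2
  C7 = MIN(-2, 2) = -2
  E1 = -2 * -2 = 4

Propagation after the edit:
  A3: runs — C5 2->-5; result 7 (same value as before).
  D3: checked — values it read are unchanged (A3 unchanged, D1 unchanged); reused cached 0 without running.
  E4: runs — C5 2->-5; result -5.
  B7: runs — E4 0->-5; result 5.
  E3: runs — B7 0->5; result 7 (same value as before).
  A7: checked — values it read are unchanged (D3 unchanged, E3 unchanged); reused cached -7 without running.
  F7: runs — E4 0->-5; C5 2->-5; result -5.
  G12: runs — C5 2->-5; result 2.
  B5: runs — G12 9->2; C5 2->-5; result -5.
  H5: runs — B5 2->-5; F7 2->-5; result -5.
  F10: runs — H5 2->-5; result 5.
  F8: runs — F10 2->5; F7 2->-5; result 5.
  H11: runs — F8 2->5; result 5.
  B2: runs — H11 2->5; result 5.
  H6: runs — B2 2->5; result -5.
  A6: runs — H6 -2->-5; H5 2->-5; result 25.
  D9: runs — H6 -2->-5; result 5.
  F4: runs — C5 2->-5; A6 -4->25; result -30.
  F6: runs — D9 2->5; F4 6->-30; result 35.
  F11: runs — F6 -4->35; H6 -2->-5; result 35.
  C7: runs — F11 -2->35; H5 2->-5; result -5.
  E1: runs — C7 -2->-5; C7 -2->-5; result 25.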